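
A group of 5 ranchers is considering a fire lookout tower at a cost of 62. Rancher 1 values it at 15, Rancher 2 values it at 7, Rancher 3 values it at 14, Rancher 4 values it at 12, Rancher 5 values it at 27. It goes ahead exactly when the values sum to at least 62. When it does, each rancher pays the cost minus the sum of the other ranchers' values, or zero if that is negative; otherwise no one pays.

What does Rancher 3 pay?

1

Total value 75 ≥ cost 62, so the project is built.
The other ranchers' values sum to 61.
Cost minus that sum is 62 - 61 = 1.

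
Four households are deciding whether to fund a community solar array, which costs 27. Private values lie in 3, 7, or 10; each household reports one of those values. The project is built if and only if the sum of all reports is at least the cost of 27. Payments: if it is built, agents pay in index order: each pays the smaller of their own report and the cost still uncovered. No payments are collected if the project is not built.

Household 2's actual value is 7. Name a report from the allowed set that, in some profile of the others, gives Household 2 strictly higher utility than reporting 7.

3

Suppose Household 1 reports 7, Household 3 reports 7 and Household 4 reports 10.
Report 7: project built, pays 7, utility 7 - 7 = 0.
Report 3: project built, pays 3, utility 7 - 3 = 4.
So reporting 3 beats truth here (4 > 0).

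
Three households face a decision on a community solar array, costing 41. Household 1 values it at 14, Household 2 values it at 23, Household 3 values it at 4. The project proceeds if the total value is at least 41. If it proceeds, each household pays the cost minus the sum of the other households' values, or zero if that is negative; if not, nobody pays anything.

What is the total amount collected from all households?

41

Total value 41 ≥ cost 41, so it is built.
Household 1: others sum to 27; max(0, 41 - 27) = 14.
Household 2: others sum to 18; max(0, 41 - 18) = 23.
Household 3: others sum to 37; max(0, 41 - 37) = 4.
Total collected = 14 + 23 + 4 = 41.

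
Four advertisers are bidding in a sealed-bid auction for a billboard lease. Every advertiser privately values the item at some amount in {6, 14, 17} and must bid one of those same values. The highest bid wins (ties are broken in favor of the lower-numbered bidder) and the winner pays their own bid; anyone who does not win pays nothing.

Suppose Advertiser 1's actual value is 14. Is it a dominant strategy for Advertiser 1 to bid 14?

Consider the case where Advertiser 2 bids 6, Advertiser 3 bids 6 and Advertiser 4 bids 6.
Truthful bid 14: wins, pays 14, utility 14 - 14 = 0.
Bid 6 instead: wins, pays 6, utility 14 - 6 = 8.
Since 8 > 0, bidding 6 is strictly better here, so truthful bidding is not dominant.

No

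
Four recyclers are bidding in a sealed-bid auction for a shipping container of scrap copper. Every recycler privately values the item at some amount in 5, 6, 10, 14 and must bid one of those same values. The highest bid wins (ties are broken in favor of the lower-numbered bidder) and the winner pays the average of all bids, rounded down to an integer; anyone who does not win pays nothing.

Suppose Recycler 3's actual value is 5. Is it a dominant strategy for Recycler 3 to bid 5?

Yes

Check each profile of the others' bids and compare truth against every alternative bid.
Others bid (5, 5, 5): truth gives 0, best alternative gives 0.
Others bid (5, 5, 6): truth gives 0, best alternative gives 0.
Others bid (5, 5, 10): truth gives 0, best alternative gives 0.
Others bid (5, 5, 14): truth gives 0, best alternative gives 0.
Others bid (5, 6, 5): truth gives 0, best alternative gives 0.
Others bid (5, 6, 6): truth gives 0, best alternative gives 0.
(Remaining 58 profiles checked similarly; truth is weakly best in each.)
In every case the truthful bid is at least as good as any alternative, so it is a dominant strategy.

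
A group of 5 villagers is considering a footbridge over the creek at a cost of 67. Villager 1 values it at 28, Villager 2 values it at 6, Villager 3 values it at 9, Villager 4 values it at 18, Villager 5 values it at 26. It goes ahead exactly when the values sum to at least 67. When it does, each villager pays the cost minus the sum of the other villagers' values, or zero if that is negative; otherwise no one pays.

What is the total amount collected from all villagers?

Total value 87 ≥ cost 67, so it is built.
Villager 1: others sum to 59; max(0, 67 - 59) = 8.
Villager 2: others sum to 81; max(0, 67 - 81) = 0.
Villager 3: others sum to 78; max(0, 67 - 78) = 0.
Villager 4: others sum to 69; max(0, 67 - 69) = 0.
Villager 5: others sum to 61; max(0, 67 - 61) = 6.
Total collected = 8 + 0 + 0 + 0 + 6 = 14.

14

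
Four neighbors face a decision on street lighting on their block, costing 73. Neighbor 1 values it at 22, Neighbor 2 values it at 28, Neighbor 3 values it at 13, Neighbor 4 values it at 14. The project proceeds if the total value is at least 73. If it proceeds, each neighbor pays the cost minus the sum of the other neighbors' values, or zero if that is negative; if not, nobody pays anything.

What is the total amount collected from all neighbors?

Total value 77 ≥ cost 73, so it is built.
Neighbor 1: others sum to 55; max(0, 73 - 55) = 18.
Neighbor 2: others sum to 49; max(0, 73 - 49) = 24.
Neighbor 3: others sum to 64; max(0, 73 - 64) = 9.
Neighbor 4: others sum to 63; max(0, 73 - 63) = 10.
Total collected = 18 + 24 + 9 + 10 = 61.

61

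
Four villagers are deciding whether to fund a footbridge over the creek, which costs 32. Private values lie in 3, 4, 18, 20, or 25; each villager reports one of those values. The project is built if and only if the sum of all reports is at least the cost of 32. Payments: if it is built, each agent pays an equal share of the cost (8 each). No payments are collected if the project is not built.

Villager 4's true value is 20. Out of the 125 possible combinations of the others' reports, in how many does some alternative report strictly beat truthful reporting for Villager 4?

Others report (3, 3, 3): truth gives 0; report 25 gives 12 > 0. Violating.
Others report (3, 3, 4): truth gives 0; report 25 gives 12 > 0. Violating.
Others report (3, 4, 3): truth gives 0; report 25 gives 12 > 0. Violating.
Others report (3, 4, 4): truth gives 0; report 25 gives 12 > 0. Violating.
Others report (3, 3, 18): truth gives 12; no alternative beats it.
Others report (3, 3, 20): truth gives 12; no alternative beats it.
(Checking all 125 profiles: 7 have a profitable deviation, 118 do not.)

7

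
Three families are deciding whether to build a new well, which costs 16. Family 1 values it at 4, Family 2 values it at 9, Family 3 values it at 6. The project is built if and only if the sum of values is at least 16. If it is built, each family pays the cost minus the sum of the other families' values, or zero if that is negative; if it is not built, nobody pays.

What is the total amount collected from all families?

Total value 19 ≥ cost 16, so it is built.
Family 1: others sum to 15; max(0, 16 - 15) = 1.
Family 2: others sum to 10; max(0, 16 - 10) = 6.
Family 3: others sum to 13; max(0, 16 - 13) = 3.
Total collected = 1 + 6 + 3 = 10.

10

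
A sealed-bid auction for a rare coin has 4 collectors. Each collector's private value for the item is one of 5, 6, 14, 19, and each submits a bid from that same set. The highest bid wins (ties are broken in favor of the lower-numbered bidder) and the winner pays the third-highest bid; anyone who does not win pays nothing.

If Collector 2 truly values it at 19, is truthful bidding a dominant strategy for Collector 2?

Check each profile of the others' bids and compare truth against every alternative bid.
Others bid (5, 5, 19): truth gives 14, best alternative gives 0.
Others bid (5, 19, 5): truth gives 14, best alternative gives 0.
Others bid (14, 5, 5): truth gives 14, best alternative gives 0.
Others bid (5, 6, 19): truth gives 13, best alternative gives 0.
Others bid (5, 19, 6): truth gives 13, best alternative gives 0.
Others bid (6, 5, 19): truth gives 13, best alternative gives 0.
(Remaining 58 profiles checked similarly; truth is weakly best in each.)
In every case the truthful bid is at least as good as any alternative, so it is a dominant strategy.

Yes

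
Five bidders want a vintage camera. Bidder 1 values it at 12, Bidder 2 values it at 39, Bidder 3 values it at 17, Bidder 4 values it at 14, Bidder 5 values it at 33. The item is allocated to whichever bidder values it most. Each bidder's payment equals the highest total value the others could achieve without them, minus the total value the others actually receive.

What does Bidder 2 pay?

Bidder 2 has the highest value and receives the item.
Without Bidder 2, the item would go to the next-highest value, 33, so the others could achieve 33.
With Bidder 2 present and winning, the others receive nothing, so their total is 0.
Payment = 33 - 0 = 33.

33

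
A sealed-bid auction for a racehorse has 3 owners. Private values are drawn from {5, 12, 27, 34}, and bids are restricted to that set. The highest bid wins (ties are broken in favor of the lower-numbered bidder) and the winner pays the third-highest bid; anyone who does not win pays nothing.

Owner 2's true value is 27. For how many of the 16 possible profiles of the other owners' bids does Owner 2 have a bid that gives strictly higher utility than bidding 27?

Others bid (5, 34): truth gives 0; bid 34 gives 22 > 0. Violating.
Others bid (12, 34): truth gives 0; bid 34 gives 15 > 0. Violating.
Others bid (27, 5): truth gives 0; bid 34 gives 22 > 0. Violating.
Others bid (27, 12): truth gives 0; bid 34 gives 15 > 0. Violating.
Others bid (5, 5): truth gives 22; no alternative beats it.
Others bid (5, 12): truth gives 22; no alternative beats it.
(Checking all 16 profiles: 4 have a profitable deviation, 12 do not.)

4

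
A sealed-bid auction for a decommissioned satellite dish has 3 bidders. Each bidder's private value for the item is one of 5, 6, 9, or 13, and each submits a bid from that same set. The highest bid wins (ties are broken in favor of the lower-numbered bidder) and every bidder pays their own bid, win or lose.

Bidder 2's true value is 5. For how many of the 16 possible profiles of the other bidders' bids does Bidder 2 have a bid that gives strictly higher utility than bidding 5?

6

Others bid (5, 5): truth gives -5; bid 6 gives -1 > -5. Violating.
Others bid (5, 6): truth gives -5; bid 6 gives -1 > -5. Violating.
Others bid (5, 9): truth gives -5; bid 9 gives -4 > -5. Violating.
Others bid (6, 5): truth gives -5; bid 9 gives -4 > -5. Violating.
Others bid (5, 13): truth gives -5; no alternative beats it.
Others bid (6, 13): truth gives -5; no alternative beats it.
(Checking all 16 profiles: 6 have a profitable deviation, 10 do not.)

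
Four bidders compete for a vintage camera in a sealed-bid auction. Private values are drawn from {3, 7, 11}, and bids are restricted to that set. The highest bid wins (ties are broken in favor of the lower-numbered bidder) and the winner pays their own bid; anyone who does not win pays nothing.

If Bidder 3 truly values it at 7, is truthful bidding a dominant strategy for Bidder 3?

Yes

Check each profile of the others' bids and compare truth against every alternative bid.
Others bid (3, 3, 3): truth gives 0, best alternative gives 0.
Others bid (3, 3, 7): truth gives 0, best alternative gives 0.
Others bid (3, 3, 11): truth gives 0, best alternative gives 0.
Others bid (3, 7, 3): truth gives 0, best alternative gives 0.
Others bid (3, 7, 7): truth gives 0, best alternative gives 0.
Others bid (3, 7, 11): truth gives 0, best alternative gives 0.
(Remaining 21 profiles checked similarly; truth is weakly best in each.)
In every case the truthful bid is at least as good as any alternative, so it is a dominant strategy.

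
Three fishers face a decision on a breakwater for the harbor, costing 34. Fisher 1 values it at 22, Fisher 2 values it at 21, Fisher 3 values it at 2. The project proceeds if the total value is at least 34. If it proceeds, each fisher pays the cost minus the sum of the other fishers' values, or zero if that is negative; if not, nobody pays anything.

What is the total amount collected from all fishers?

Total value 45 ≥ cost 34, so it is built.
Fisher 1: others sum to 23; max(0, 34 - 23) = 11.
Fisher 2: others sum to 24; max(0, 34 - 24) = 10.
Fisher 3: others sum to 43; max(0, 34 - 43) = 0.
Total collected = 11 + 10 + 0 = 21.

21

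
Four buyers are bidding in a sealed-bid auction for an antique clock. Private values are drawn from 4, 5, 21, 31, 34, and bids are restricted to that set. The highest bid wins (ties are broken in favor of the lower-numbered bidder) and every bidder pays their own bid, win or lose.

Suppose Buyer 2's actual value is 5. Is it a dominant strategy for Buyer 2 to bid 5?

No

Consider the case where Buyer 1 bids 4, Buyer 3 bids 4 and Buyer 4 bids 21.
Truthful bid 5: loses but pays 5, utility -5.
Bid 4 instead: loses but pays 4, utility -4.
Since -4 > -5, bidding 4 is strictly better here, so truthful bidding is not dominant.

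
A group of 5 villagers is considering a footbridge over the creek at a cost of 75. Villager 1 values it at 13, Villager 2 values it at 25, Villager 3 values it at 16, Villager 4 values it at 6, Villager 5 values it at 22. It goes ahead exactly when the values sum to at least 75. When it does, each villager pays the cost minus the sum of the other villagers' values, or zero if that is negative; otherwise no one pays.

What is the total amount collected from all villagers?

Total value 82 ≥ cost 75, so it is built.
Villager 1: others sum to 69; max(0, 75 - 69) = 6.
Villager 2: others sum to 57; max(0, 75 - 57) = 18.
Villager 3: others sum to 66; max(0, 75 - 66) = 9.
Villager 4: others sum to 76; max(0, 75 - 76) = 0.
Villager 5: others sum to 60; max(0, 75 - 60) = 15.
Total collected = 6 + 18 + 9 + 0 + 15 = 48.

48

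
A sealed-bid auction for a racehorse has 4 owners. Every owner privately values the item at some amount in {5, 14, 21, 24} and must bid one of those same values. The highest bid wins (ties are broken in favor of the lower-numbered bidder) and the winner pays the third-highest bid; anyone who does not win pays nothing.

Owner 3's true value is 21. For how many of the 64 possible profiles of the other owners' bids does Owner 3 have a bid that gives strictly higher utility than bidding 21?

12

Others bid (5, 5, 24): truth gives 0; bid 24 gives 16 > 0. Violating.
Others bid (5, 14, 24): truth gives 0; bid 24 gives 7 > 0. Violating.
Others bid (5, 21, 5): truth gives 0; bid 24 gives 16 > 0. Violating.
Others bid (5, 21, 14): truth gives 0; bid 24 gives 7 > 0. Violating.
Others bid (5, 5, 5): truth gives 16; no alternative beats it.
Others bid (5, 5, 14): truth gives 16; no alternative beats it.
(Checking all 64 profiles: 12 have a profitable deviation, 52 do not.)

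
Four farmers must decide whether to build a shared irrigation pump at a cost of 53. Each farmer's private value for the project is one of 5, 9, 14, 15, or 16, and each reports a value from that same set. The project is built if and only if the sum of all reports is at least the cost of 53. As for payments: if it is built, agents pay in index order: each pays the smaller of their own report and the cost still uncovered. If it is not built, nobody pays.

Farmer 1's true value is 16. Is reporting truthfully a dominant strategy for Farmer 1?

Consider the case where Farmer 2 reports 9, Farmer 3 reports 14 and Farmer 4 reports 15.
Truthful report 16: project built, pays 16, utility 16 - 16 = 0.
Report 15 instead: project built, pays 15, utility 16 - 15 = 1.
Since 1 > 0, reporting 15 is strictly better here, so truthful reporting is not dominant.

No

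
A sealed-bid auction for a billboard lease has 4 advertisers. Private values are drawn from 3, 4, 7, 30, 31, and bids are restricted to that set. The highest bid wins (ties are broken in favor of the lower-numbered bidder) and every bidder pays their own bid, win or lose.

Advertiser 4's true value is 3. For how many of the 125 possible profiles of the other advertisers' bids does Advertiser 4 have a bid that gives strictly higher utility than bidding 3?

1

Others bid (3, 3, 3): truth gives -3; bid 4 gives -1 > -3. Violating.
Others bid (3, 3, 4): truth gives -3; no alternative beats it.
Others bid (3, 3, 7): truth gives -3; no alternative beats it.
(Checking all 125 profiles: 1 has a profitable deviation, 124 do not.)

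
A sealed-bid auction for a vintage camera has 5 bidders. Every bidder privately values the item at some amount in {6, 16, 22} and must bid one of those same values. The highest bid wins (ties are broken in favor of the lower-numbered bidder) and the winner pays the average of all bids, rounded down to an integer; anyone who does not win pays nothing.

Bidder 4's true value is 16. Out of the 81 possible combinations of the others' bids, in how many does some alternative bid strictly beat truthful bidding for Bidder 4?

17

Others bid (6, 6, 6, 22): truth gives 0; bid 22 gives 4 > 0. Violating.
Others bid (6, 6, 16, 6): truth gives 0; bid 22 gives 5 > 0. Violating.
Others bid (6, 6, 16, 16): truth gives 0; bid 22 gives 3 > 0. Violating.
Others bid (6, 6, 16, 22): truth gives 0; bid 22 gives 2 > 0. Violating.
Others bid (6, 6, 6, 6): truth gives 8; no alternative beats it.
Others bid (6, 6, 6, 16): truth gives 6; no alternative beats it.
(Checking all 81 profiles: 17 have a profitable deviation, 64 do not.)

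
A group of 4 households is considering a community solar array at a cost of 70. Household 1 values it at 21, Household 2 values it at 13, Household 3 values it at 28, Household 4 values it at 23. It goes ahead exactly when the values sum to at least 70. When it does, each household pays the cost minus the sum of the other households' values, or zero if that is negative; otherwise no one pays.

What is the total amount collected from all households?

27

Total value 85 ≥ cost 70, so it is built.
Household 1: others sum to 64; max(0, 70 - 64) = 6.
Household 2: others sum to 72; max(0, 70 - 72) = 0.
Household 3: others sum to 57; max(0, 70 - 57) = 13.
Household 4: others sum to 62; max(0, 70 - 62) = 8.
Total collected = 6 + 0 + 13 + 8 = 27.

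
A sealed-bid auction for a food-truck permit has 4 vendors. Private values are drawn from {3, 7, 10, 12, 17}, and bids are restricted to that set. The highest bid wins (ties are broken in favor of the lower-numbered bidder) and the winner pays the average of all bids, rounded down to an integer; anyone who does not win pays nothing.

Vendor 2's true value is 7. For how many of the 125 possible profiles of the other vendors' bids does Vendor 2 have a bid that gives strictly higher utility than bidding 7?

5

Others bid (3, 3, 10): truth gives 0; bid 10 gives 1 > 0. Violating.
Others bid (3, 10, 3): truth gives 0; bid 10 gives 1 > 0. Violating.
Others bid (7, 3, 3): truth gives 0; bid 10 gives 2 > 0. Violating.
Others bid (7, 3, 7): truth gives 0; bid 10 gives 1 > 0. Violating.
Others bid (3, 3, 3): truth gives 3; no alternative beats it.
Others bid (3, 3, 7): truth gives 2; no alternative beats it.
(Checking all 125 profiles: 5 have a profitable deviation, 120 do not.)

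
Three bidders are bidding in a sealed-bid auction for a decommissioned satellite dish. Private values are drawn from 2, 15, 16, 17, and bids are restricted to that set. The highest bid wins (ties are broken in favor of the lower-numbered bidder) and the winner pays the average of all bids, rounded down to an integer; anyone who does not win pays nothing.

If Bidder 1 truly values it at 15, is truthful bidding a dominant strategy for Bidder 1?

No

Consider the case where Bidder 2 bids 2 and Bidder 3 bids 2.
Truthful bid 15: wins, pays 6, utility 15 - 6 = 9.
Bid 2 instead: wins, pays 2, utility 15 - 2 = 13.
Since 13 > 9, bidding 2 is strictly better here, so truthful bidding is not dominant.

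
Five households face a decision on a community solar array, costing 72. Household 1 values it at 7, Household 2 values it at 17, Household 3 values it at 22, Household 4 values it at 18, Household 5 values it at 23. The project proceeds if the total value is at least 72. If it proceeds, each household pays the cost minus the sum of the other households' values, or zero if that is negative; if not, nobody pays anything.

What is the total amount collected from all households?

Total value 87 ≥ cost 72, so it is built.
Household 1: others sum to 80; max(0, 72 - 80) = 0.
Household 2: others sum to 70; max(0, 72 - 70) = 2.
Household 3: others sum to 65; max(0, 72 - 65) = 7.
Household 4: others sum to 69; max(0, 72 - 69) = 3.
Household 5: others sum to 64; max(0, 72 - 64) = 8.
Total collected = 0 + 2 + 7 + 3 + 8 = 20.

20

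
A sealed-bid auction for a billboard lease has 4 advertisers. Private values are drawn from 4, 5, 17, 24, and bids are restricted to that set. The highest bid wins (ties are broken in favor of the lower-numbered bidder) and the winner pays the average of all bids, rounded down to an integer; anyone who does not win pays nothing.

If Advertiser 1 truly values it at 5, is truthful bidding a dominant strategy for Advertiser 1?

Check each profile of the others' bids and compare truth against every alternative bid.
Others bid (4, 4, 5): truth gives 1, best alternative gives 0.
Others bid (4, 5, 4): truth gives 1, best alternative gives 0.
Others bid (4, 5, 5): truth gives 1, best alternative gives 0.
Others bid (5, 4, 4): truth gives 1, best alternative gives 0.
Others bid (5, 4, 5): truth gives 1, best alternative gives 0.
Others bid (5, 5, 4): truth gives 1, best alternative gives 0.
(Remaining 58 profiles checked similarly; truth is weakly best in each.)
In every case the truthful bid is at least as good as any alternative, so it is a dominant strategy.

Yes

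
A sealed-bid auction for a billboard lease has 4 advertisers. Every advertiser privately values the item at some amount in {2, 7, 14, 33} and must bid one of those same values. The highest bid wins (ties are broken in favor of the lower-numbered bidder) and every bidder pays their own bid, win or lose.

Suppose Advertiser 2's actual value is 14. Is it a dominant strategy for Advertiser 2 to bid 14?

No

Consider the case where Advertiser 1 bids 2, Advertiser 3 bids 2 and Advertiser 4 bids 2.
Truthful bid 14: wins, pays 14, utility 14 - 14 = 0.
Bid 7 instead: wins, pays 7, utility 14 - 7 = 7.
Since 7 > 0, bidding 7 is strictly better here, so truthful bidding is not dominant.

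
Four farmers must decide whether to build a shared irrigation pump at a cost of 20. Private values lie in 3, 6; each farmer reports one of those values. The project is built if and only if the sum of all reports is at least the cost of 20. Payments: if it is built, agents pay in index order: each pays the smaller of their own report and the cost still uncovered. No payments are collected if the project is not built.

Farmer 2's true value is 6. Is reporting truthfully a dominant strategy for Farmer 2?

No

Consider the case where Farmer 1 reports 6, Farmer 3 reports 6 and Farmer 4 reports 6.
Truthful report 6: project built, pays 6, utility 6 - 6 = 0.
Report 3 instead: project built, pays 3, utility 6 - 3 = 3.
Since 3 > 0, reporting 3 is strictly better here, so truthful reporting is not dominant.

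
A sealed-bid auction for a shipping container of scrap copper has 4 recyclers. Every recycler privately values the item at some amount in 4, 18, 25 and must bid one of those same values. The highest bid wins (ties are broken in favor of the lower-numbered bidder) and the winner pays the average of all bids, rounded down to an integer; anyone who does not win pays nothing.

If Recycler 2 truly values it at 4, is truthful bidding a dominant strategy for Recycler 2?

Yes

Check each profile of the others' bids and compare truth against every alternative bid.
Others bid (4, 18, 18): truth gives 0, best alternative gives -10.
Others bid (4, 4, 18): truth gives 0, best alternative gives -7.
Others bid (4, 18, 4): truth gives 0, best alternative gives -7.
Others bid (4, 4, 4): truth gives 0, best alternative gives -3.
Others bid (4, 4, 25): truth gives 0, best alternative gives 0.
Others bid (4, 18, 25): truth gives 0, best alternative gives 0.
(Remaining 21 profiles checked similarly; truth is weakly best in each.)
In every case the truthful bid is at least as good as any alternative, so it is a dominant strategy.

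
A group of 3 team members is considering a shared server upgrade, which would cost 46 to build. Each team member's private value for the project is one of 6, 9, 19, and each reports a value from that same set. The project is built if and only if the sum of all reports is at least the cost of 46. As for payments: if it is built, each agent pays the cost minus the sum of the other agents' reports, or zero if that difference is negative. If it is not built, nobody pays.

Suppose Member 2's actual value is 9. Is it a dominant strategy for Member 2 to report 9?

Yes

Check each profile of the others' reports and compare truth against every alternative report.
Others report (19, 19): truth gives 1, best alternative gives 1.
Others report (6, 6): truth gives 0, best alternative gives 0.
Others report (6, 9): truth gives 0, best alternative gives 0.
Others report (6, 19): truth gives 0, best alternative gives 0.
Others report (9, 6): truth gives 0, best alternative gives 0.
Others report (9, 9): truth gives 0, best alternative gives 0.
(Remaining 3 profiles checked similarly; truth is weakly best in each.)
In every case the truthful report is at least as good as any alternative, so it is a dominant strategy.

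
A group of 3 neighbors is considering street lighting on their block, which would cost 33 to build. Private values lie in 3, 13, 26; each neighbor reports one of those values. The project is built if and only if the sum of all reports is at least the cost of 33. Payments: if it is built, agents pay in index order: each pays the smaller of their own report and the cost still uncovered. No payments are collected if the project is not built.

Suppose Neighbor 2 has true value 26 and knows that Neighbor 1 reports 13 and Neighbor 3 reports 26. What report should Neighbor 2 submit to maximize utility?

3

Report 3: project built, pays 3, utility 26 - 3 = 23.
Report 13: project built, pays 13, utility 26 - 13 = 13.
Report 26: project built, pays 20, utility 26 - 20 = 6.
The best choice is 3 with utility 23.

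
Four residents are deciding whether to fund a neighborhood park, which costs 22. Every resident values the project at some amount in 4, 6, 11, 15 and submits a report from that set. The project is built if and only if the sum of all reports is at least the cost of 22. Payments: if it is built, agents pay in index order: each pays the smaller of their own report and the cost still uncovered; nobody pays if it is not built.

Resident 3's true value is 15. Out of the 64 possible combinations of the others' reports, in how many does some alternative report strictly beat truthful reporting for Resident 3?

Others report (4, 4, 4): truth gives 1; report 11 gives 4 > 1. Violating.
Others report (4, 4, 6): truth gives 1; report 11 gives 4 > 1. Violating.
Others report (4, 4, 11): truth gives 1; report 4 gives 11 > 1. Violating.
Others report (4, 4, 15): truth gives 1; report 4 gives 11 > 1. Violating.
Others report (4, 15, 4): truth gives 12; no alternative beats it.
Others report (4, 15, 6): truth gives 12; no alternative beats it.
(Checking all 64 profiles: 32 have a profitable deviation, 32 do not.)

32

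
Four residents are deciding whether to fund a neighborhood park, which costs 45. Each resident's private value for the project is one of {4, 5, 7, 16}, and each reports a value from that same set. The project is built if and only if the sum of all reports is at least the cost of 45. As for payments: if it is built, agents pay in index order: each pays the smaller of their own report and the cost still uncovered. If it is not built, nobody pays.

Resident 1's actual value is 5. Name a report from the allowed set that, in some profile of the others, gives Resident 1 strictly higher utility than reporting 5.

4

Suppose Resident 2 reports 16, Resident 3 reports 16 and Resident 4 reports 16.
Report 5: project built, pays 5, utility 5 - 5 = 0.
Report 4: project built, pays 4, utility 5 - 4 = 1.
So reporting 4 beats truth here (1 > 0).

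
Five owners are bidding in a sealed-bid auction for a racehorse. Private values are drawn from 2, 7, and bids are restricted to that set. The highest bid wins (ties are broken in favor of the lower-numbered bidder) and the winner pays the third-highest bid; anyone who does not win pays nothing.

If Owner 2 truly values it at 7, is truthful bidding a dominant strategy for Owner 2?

Check each profile of the others' bids and compare truth against every alternative bid.
Others bid (2, 2, 2, 2): truth gives 5, best alternative gives 0.
Others bid (2, 2, 2, 7): truth gives 5, best alternative gives 0.
Others bid (2, 2, 7, 2): truth gives 5, best alternative gives 0.
Others bid (2, 7, 2, 2): truth gives 5, best alternative gives 0.
Others bid (2, 2, 7, 7): truth gives 0, best alternative gives 0.
Others bid (2, 7, 2, 7): truth gives 0, best alternative gives 0.
(Remaining 10 profiles checked similarly; truth is weakly best in each.)
In every case the truthful bid is at least as good as any alternative, so it is a dominant strategy.

Yes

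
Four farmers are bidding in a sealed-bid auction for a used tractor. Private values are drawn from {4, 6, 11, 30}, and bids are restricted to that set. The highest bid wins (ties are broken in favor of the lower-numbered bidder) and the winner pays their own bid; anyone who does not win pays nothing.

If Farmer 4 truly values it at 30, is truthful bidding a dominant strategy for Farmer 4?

No

Consider the case where Farmer 1 bids 4, Farmer 2 bids 4 and Farmer 3 bids 4.
Truthful bid 30: wins, pays 30, utility 30 - 30 = 0.
Bid 6 instead: wins, pays 6, utility 30 - 6 = 24.
Since 24 > 0, bidding 6 is strictly better here, so truthful bidding is not dominant.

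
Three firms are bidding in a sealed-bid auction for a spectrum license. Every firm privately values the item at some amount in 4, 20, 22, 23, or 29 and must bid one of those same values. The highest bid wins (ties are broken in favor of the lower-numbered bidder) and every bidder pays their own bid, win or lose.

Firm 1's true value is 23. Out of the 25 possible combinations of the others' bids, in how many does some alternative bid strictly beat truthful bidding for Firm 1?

18

Others bid (4, 4): truth gives 0; bid 4 gives 19 > 0. Violating.
Others bid (4, 20): truth gives 0; bid 20 gives 3 > 0. Violating.
Others bid (4, 22): truth gives 0; bid 22 gives 1 > 0. Violating.
Others bid (4, 29): truth gives -23; bid 4 gives -4 > -23. Violating.
Others bid (4, 23): truth gives 0; no alternative beats it.
Others bid (20, 23): truth gives 0; no alternative beats it.
(Checking all 25 profiles: 18 have a profitable deviation, 7 do not.)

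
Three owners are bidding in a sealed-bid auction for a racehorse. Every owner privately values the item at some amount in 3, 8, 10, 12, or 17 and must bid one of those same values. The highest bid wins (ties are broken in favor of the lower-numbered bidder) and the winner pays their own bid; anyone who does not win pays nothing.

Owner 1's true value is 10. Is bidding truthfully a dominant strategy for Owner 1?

No

Consider the case where Owner 2 bids 3 and Owner 3 bids 3.
Truthful bid 10: wins, pays 10, utility 10 - 10 = 0.
Bid 3 instead: wins, pays 3, utility 10 - 3 = 7.
Since 7 > 0, bidding 3 is strictly better here, so truthful bidding is not dominant.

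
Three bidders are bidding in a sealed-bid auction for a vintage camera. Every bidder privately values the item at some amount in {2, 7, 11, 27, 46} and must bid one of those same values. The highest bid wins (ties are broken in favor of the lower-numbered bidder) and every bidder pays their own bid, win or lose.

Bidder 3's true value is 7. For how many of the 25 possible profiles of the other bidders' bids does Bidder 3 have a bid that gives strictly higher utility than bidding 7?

Others bid (2, 7): truth gives -7; bid 2 gives -2 > -7. Violating.
Others bid (2, 11): truth gives -7; bid 2 gives -2 > -7. Violating.
Others bid (2, 27): truth gives -7; bid 2 gives -2 > -7. Violating.
Others bid (2, 46): truth gives -7; bid 2 gives -2 > -7. Violating.
Others bid (2, 2): truth gives 0; no alternative beats it.
(Checking all 25 profiles: 24 have a profitable deviation, 1 does not.)

24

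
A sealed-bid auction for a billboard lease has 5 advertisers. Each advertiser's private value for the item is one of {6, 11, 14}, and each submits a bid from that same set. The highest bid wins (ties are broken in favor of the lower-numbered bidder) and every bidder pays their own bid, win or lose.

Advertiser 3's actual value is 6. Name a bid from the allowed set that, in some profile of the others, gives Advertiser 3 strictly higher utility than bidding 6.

Suppose Advertiser 1 bids 6, Advertiser 2 bids 6, Advertiser 4 bids 6 and Advertiser 5 bids 6.
Bid 6: loses but pays 6, utility -6.
Bid 11: wins, pays 11, utility 6 - 11 = -5.
So bidding 11 beats truth here (-5 > -6).

11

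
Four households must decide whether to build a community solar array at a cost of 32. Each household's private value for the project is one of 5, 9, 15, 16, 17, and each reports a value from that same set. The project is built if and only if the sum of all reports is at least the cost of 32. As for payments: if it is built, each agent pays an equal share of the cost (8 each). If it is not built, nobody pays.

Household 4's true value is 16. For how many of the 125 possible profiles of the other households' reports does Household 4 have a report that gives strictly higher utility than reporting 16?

1

Others report (5, 5, 5): truth gives 0; report 17 gives 8 > 0. Violating.
Others report (5, 5, 9): truth gives 8; no alternative beats it.
Others report (5, 5, 15): truth gives 8; no alternative beats it.
(Checking all 125 profiles: 1 has a profitable deviation, 124 do not.)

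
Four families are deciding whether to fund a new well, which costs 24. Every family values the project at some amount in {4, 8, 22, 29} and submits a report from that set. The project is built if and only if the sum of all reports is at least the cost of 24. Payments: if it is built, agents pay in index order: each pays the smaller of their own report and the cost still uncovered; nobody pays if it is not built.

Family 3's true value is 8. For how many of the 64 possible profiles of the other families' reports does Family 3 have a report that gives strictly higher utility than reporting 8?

12

Others report (4, 4, 22): truth gives 0; report 4 gives 4 > 0. Violating.
Others report (4, 4, 29): truth gives 0; report 4 gives 4 > 0. Violating.
Others report (4, 8, 8): truth gives 0; report 4 gives 4 > 0. Violating.
Others report (4, 8, 22): truth gives 0; report 4 gives 4 > 0. Violating.
Others report (4, 4, 4): truth gives 0; no alternative beats it.
Others report (4, 4, 8): truth gives 0; no alternative beats it.
(Checking all 64 profiles: 12 have a profitable deviation, 52 do not.)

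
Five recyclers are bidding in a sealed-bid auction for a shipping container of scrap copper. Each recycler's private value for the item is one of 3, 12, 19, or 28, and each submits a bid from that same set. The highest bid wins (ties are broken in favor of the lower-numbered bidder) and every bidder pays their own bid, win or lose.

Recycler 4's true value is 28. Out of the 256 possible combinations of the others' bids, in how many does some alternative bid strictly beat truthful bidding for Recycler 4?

172

Others bid (3, 3, 3, 3): truth gives 0; bid 12 gives 16 > 0. Violating.
Others bid (3, 3, 3, 12): truth gives 0; bid 12 gives 16 > 0. Violating.
Others bid (3, 3, 3, 19): truth gives 0; bid 19 gives 9 > 0. Violating.
Others bid (3, 3, 12, 3): truth gives 0; bid 19 gives 9 > 0. Violating.
Others bid (3, 3, 3, 28): truth gives 0; no alternative beats it.
Others bid (3, 3, 12, 28): truth gives 0; no alternative beats it.
(Checking all 256 profiles: 172 have a profitable deviation, 84 do not.)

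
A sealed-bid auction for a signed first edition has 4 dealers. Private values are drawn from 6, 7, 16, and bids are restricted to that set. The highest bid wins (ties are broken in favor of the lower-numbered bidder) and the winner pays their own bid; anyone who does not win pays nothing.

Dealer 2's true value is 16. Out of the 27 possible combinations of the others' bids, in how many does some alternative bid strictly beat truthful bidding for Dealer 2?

4

Others bid (6, 6, 6): truth gives 0; bid 7 gives 9 > 0. Violating.
Others bid (6, 6, 7): truth gives 0; bid 7 gives 9 > 0. Violating.
Others bid (6, 7, 6): truth gives 0; bid 7 gives 9 > 0. Violating.
Others bid (6, 7, 7): truth gives 0; bid 7 gives 9 > 0. Violating.
Others bid (6, 6, 16): truth gives 0; no alternative beats it.
Others bid (6, 7, 16): truth gives 0; no alternative beats it.
(Checking all 27 profiles: 4 have a profitable deviation, 23 do not.)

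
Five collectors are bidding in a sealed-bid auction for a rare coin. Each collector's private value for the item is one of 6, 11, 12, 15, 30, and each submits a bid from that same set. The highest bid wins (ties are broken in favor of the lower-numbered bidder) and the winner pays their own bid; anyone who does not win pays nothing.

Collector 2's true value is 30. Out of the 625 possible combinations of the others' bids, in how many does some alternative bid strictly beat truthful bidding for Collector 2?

Others bid (6, 6, 6, 6): truth gives 0; bid 11 gives 19 > 0. Violating.
Others bid (6, 6, 6, 11): truth gives 0; bid 11 gives 19 > 0. Violating.
Others bid (6, 6, 6, 12): truth gives 0; bid 12 gives 18 > 0. Violating.
Others bid (6, 6, 6, 15): truth gives 0; bid 15 gives 15 > 0. Violating.
Others bid (6, 6, 6, 30): truth gives 0; no alternative beats it.
Others bid (6, 6, 11, 30): truth gives 0; no alternative beats it.
(Checking all 625 profiles: 192 have a profitable deviation, 433 do not.)

192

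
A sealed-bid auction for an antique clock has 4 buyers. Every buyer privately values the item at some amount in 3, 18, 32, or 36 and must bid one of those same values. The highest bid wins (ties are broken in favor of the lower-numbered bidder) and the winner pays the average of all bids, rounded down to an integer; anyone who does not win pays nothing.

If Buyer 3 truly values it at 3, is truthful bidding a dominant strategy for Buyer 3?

Check each profile of the others' bids and compare truth against every alternative bid.
Others bid (3, 3, 18): truth gives 0, best alternative gives -7.
Others bid (3, 3, 3): truth gives 0, best alternative gives -3.
Others bid (3, 3, 32): truth gives 0, best alternative gives 0.
Others bid (3, 3, 36): truth gives 0, best alternative gives 0.
Others bid (3, 18, 3): truth gives 0, best alternative gives 0.
Others bid (3, 18, 18): truth gives 0, best alternative gives 0.
(Remaining 58 profiles checked similarly; truth is weakly best in each.)
In every case the truthful bid is at least as good as any alternative, so it is a dominant strategy.

Yes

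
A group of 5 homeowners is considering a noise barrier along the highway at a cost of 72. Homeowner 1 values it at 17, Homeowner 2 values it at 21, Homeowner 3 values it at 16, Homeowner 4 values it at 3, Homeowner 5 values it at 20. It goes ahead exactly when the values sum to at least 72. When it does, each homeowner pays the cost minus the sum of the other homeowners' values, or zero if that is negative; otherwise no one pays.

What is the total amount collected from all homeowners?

54

Total value 77 ≥ cost 72, so it is built.
Homeowner 1: others sum to 60; max(0, 72 - 60) = 12.
Homeowner 2: others sum to 56; max(0, 72 - 56) = 16.
Homeowner 3: others sum to 61; max(0, 72 - 61) = 11.
Homeowner 4: others sum to 74; max(0, 72 - 74) = 0.
Homeowner 5: others sum to 57; max(0, 72 - 57) = 15.
Total collected = 12 + 16 + 11 + 0 + 15 = 54.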